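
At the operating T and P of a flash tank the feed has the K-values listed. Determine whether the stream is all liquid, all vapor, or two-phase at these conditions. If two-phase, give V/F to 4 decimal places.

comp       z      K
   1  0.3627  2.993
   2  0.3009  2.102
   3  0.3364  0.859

all vapor

ΣzᵢKᵢ = 2.0070; Σzᵢ/Kᵢ = 0.6560.
Since Σzᵢ/Kᵢ < 1 the mixture is above its dew point — single vapor phase.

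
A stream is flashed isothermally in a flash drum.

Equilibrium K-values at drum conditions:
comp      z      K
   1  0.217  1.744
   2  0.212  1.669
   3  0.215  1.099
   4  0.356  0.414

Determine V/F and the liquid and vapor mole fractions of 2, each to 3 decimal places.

Rachford–Rice: g(V/F) = Σ zᵢ(Kᵢ−1)/(1+V/F(Kᵢ−1)) = 0.
g(0) = ΣzᵢKᵢ − 1 = 0.116 and g(1) = 1 − Σzᵢ/Kᵢ = -0.307, so a root lies in (0, 1).
Newton iteration, V/F⁰ = 0.44:
  V/F = 0.440: g = -0.0295, g' = -0.349 → V/F = 0.355
  V/F = 0.355: g = -0.0007, g' = -0.334 → V/F = 0.353
Converged at V/F = 0.353.
Compositions from xᵢ = zᵢ/(1+V/F(Kᵢ−1)), yᵢ = Kᵢxᵢ:
  1: x = 0.172, y = 0.300
  2: x = 0.171, y = 0.286
  3: x = 0.208, y = 0.228
  4: x = 0.449, y = 0.186

V/F = 0.353, x_2 = 0.171, y_2 = 0.286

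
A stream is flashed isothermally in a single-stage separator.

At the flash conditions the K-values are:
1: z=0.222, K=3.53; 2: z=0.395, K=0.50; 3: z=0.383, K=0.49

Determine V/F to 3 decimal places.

Rachford–Rice: g(V/F) = Σ zᵢ(Kᵢ−1)/(1+V/F(Kᵢ−1)) = 0.
Feasibility: ΣzᵢKᵢ = 1.169, Σzᵢ/Kᵢ = 1.635 — both > 1, two phases present.
Newton–Raphson from V/F = 0.5:
  V/F = 0.500: g = -0.2775, g' = -0.632 → V/F = 0.061
  V/F = 0.061: g = 0.0814, g' = -1.278 → V/F = 0.125
  V/F = 0.125: g = 0.0079, g' = -1.047 → V/F = 0.132
Converged at V/F = 0.132.

V/F = 0.132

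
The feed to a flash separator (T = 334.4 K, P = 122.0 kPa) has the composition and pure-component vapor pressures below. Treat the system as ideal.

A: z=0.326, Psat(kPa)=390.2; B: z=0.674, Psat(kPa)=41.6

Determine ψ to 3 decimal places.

ψ = 0.188

Raoult's law: Kᵢ = Pᵢˢᵃᵗ/P = Pᵢˢᵃᵗ/122.0.
  K_A = 390.2/122.0 = 3.19836, K_B = 41.6/122.0 = 0.34098
Let ψ = V/F and solve Σ zᵢ(Kᵢ−1)/(1+ψ(Kᵢ−1)) = 0.
Check two-phase: ΣzᵢKᵢ = 1.272 > 1 and Σzᵢ/Kᵢ = 2.079 > 1, so g(0) = 0.272 > 0 and g(1) = -1.079 < 0.
Binary case is linear: z₁(K₁−1)(1+ψ(K₂−1)) + z₂(K₂−1)(1+ψ(K₁−1)) = 0
⇒ ψ = [z₁(K₁−1)+z₂(K₂−1)] / [−(K₁−1)(K₂−1)] = 0.2725/1.4488 = 0.188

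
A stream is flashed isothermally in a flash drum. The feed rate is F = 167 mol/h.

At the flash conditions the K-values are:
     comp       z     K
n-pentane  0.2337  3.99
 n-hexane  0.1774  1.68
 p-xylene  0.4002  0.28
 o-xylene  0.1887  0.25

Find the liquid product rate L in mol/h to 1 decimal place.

L = 128.3 mol/h

Rachford–Rice: g(V/F) = Σ zᵢ(Kᵢ−1)/(1+V/F(Kᵢ−1)) = 0.
Feasibility: ΣzᵢKᵢ = 1.3897, Σzᵢ/Kᵢ = 2.3483 — both > 1, two phases present.
Newton iteration, V/F⁰ = 0.64:
  V/F = 0.6400: g = -0.48267, g' = -1.3921 → V/F = 0.2933
  V/F = 0.2933: g = -0.07382, g' = -1.1580 → V/F = 0.2295
  V/F = 0.2295: g = 0.00260, g' = -1.2488 → V/F = 0.2316
Converged at V/F = 0.2316.
Then V = V/F·F = 0.2316·167 = 38.7 mol/h and L = F − V = 128.3 mol/h.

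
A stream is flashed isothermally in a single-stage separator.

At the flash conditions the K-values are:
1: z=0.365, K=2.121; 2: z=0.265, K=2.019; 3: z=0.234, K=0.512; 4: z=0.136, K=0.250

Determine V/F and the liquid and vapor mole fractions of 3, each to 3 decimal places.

V/F = 0.698, x_3 = 0.355, y_3 = 0.182

Rachford–Rice: g(V/F) = Σ zᵢ(Kᵢ−1)/(1+V/F(Kᵢ−1)) = 0.
Feasibility: ΣzᵢKᵢ = 1.463, Σzᵢ/Kᵢ = 1.304 — both > 1, two phases present.
Iterate (Newton) starting at V/F = 0.54:
  V/F = 0.540: g = 0.1026, g' = -0.611 → V/F = 0.708
  V/F = 0.708: g = -0.0068, g' = -0.713 → V/F = 0.698
Converged at V/F = 0.698.
Compositions from xᵢ = zᵢ/(1+V/F(Kᵢ−1)), yᵢ = Kᵢxᵢ:
  1: x = 0.205, y = 0.434
  2: x = 0.155, y = 0.313
  3: x = 0.355, y = 0.182
  4: x = 0.285, y = 0.071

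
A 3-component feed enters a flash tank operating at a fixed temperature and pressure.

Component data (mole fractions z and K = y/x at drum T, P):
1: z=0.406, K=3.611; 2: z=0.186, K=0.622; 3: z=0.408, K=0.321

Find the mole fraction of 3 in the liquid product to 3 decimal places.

x_3 = 0.590

Let β = V/F and solve Σ zᵢ(Kᵢ−1)/(1+β(Kᵢ−1)) = 0.
g(0) = ΣzᵢKᵢ − 1 = 0.713 and g(1) = 1 − Σzᵢ/Kᵢ = -0.682, so a root lies in (0, 1).
Newton–Raphson from β = 0.33:
  β = 0.330: g = 0.1321, g' = -1.146 → β = 0.445
  β = 0.445: g = 0.0086, g' = -1.017 → β = 0.454
Converged at β = 0.454.
Compositions from xᵢ = zᵢ/(1+β(Kᵢ−1)), yᵢ = Kᵢxᵢ:
  1: x = 0.186, y = 0.671
  2: x = 0.225, y = 0.140
  3: x = 0.590, y = 0.189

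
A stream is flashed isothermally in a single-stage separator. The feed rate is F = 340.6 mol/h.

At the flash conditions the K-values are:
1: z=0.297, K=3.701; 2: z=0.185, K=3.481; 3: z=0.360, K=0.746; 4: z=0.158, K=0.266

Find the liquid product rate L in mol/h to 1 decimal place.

Rachford–Rice: g(β) = Σ zᵢ(Kᵢ−1)/(1+β(Kᵢ−1)) = 0.
g(0) = ΣzᵢKᵢ − 1 = 1.054 and g(1) = 1 − Σzᵢ/Kᵢ = -0.210, so a root lies in (0, 1).
Iterate (Newton) starting at β = 0.4:
  β = 0.400: g = 0.3500, g' = -0.987 → β = 0.755
  β = 0.755: g = 0.0507, g' = -0.836 → β = 0.815
  β = 0.815: g = -0.0018, g' = -0.901 → β = 0.813
Converged at β = 0.813.
Then V = β·F = 0.8133·340.6 = 277.0 mol/h and L = F − V = 63.6 mol/h.

L = 63.6 mol/h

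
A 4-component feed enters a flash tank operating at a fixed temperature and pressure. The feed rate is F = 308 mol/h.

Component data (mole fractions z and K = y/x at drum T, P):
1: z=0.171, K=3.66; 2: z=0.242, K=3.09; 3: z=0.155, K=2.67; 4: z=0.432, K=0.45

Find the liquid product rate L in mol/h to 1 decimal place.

Rachford–Rice: g(V/F) = Σ zᵢ(Kᵢ−1)/(1+V/F(Kᵢ−1)) = 0.
g(0) = ΣzᵢKᵢ − 1 = 0.982 and g(1) = 1 − Σzᵢ/Kᵢ = -0.143, so a root lies in (0, 1).
Iterate (Newton) starting at V/F = 0.5:
  V/F = 0.500: g = 0.2559, g' = -0.853 → V/F = 0.800
  V/F = 0.800: g = 0.0211, g' = -0.768 → V/F = 0.828
Converged at V/F = 0.828.
Then V = V/F·F = 0.8275·308 = 254.9 mol/h and L = F − V = 53.1 mol/h.

L = 53.1 mol/h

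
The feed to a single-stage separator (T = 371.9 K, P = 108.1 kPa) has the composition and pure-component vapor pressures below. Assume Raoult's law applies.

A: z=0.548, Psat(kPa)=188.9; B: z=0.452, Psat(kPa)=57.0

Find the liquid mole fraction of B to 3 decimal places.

x_B = 0.613

Raoult's law: Kᵢ = Pᵢˢᵃᵗ/P = Pᵢˢᵃᵗ/108.1.
  K_A = 188.9/108.1 = 1.74746, K_B = 57.0/108.1 = 0.52729
Let ψ = V/F and solve Σ zᵢ(Kᵢ−1)/(1+ψ(Kᵢ−1)) = 0.
g(0) = ΣzᵢKᵢ − 1 = 0.196 and g(1) = 1 − Σzᵢ/Kᵢ = -0.171, so a root lies in (0, 1).
Binary case is linear: z₁(K₁−1)(1+ψ(K₂−1)) + z₂(K₂−1)(1+ψ(K₁−1)) = 0
⇒ ψ = [z₁(K₁−1)+z₂(K₂−1)] / [−(K₁−1)(K₂−1)] = 0.1959/0.3533 = 0.555
Compositions from xᵢ = zᵢ/(1+ψ(Kᵢ−1)), yᵢ = Kᵢxᵢ:
  A: x = 0.387, y = 0.677
  B: x = 0.613, y = 0.323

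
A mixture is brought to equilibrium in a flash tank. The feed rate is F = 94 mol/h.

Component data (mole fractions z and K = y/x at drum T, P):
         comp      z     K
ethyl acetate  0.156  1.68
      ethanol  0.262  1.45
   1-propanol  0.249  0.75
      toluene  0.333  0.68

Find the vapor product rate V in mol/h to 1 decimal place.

V = 32.5 mol/h

Material balance + equilibrium reduce to Σ zᵢ(Kᵢ−1)/(1+ψ(Kᵢ−1)) = 0.
g(0) = ΣzᵢKᵢ − 1 = 0.055 and g(1) = 1 − Σzᵢ/Kᵢ = -0.095, so a root lies in (0, 1).
Newton iteration, ψ⁰ = 0.5:
  ψ = 0.500: g = -0.0226, g' = -0.144 → ψ = 0.343
  ψ = 0.343: g = 0.0003, g' = -0.149 → ψ = 0.345
Converged at ψ = 0.345.
Then V = ψ·F = 0.3455·94 = 32.5 mol/h and L = F − V = 61.5 mol/h.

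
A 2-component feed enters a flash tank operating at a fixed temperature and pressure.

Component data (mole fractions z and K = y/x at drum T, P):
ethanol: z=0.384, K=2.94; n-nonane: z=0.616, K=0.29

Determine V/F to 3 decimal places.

Material balance + equilibrium reduce to Σ zᵢ(Kᵢ−1)/(1+V/F(Kᵢ−1)) = 0.
Feasibility: ΣzᵢKᵢ = 1.308, Σzᵢ/Kᵢ = 2.255 — both > 1, two phases present.
Newton–Raphson from V/F = 0.5:
  V/F = 0.500: g = -0.2999, g' = -1.119 → V/F = 0.232
  V/F = 0.232: g = -0.0098, g' = -1.132 → V/F = 0.223
Converged at V/F = 0.223.

V/F = 0.223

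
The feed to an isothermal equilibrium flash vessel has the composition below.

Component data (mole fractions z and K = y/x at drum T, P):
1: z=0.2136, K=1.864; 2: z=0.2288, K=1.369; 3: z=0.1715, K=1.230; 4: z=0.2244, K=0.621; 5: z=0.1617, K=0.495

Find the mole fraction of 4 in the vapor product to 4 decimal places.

Material balance + equilibrium reduce to Σ zᵢ(Kᵢ−1)/(1+V/F(Kᵢ−1)) = 0.
g(0) = ΣzᵢKᵢ − 1 = 0.1417 and g(1) = 1 − Σzᵢ/Kᵢ = -0.1092, so a root lies in (0, 1).
Newton–Raphson from V/F = 0.31:
  V/F = 0.3100: g = 0.06496, g' = -0.2315 → V/F = 0.5905
  V/F = 0.5905: g = 0.00032, g' = -0.2352 → V/F = 0.5919
Converged at V/F = 0.5919.
Compositions from xᵢ = zᵢ/(1+V/F(Kᵢ−1)), yᵢ = Kᵢxᵢ:
  1: x = 0.1413, y = 0.2634
  2: x = 0.1878, y = 0.2571
  3: x = 0.1510, y = 0.1857
  4: x = 0.2893, y = 0.1797
  5: x = 0.2306, y = 0.1142

y_4 = 0.1797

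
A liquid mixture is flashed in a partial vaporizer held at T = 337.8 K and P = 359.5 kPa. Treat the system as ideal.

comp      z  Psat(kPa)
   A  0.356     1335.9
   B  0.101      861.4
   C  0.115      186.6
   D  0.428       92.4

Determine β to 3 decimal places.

Raoult's law: Kᵢ = Pᵢˢᵃᵗ/P = Pᵢˢᵃᵗ/359.5.
  K_A = 1335.9/359.5 = 3.71599, K_B = 861.4/359.5 = 2.39611, K_C = 186.6/359.5 = 0.51905, K_D = 92.4/359.5 = 0.25702
Material balance + equilibrium reduce to Σ zᵢ(Kᵢ−1)/(1+β(Kᵢ−1)) = 0.
g(0) = ΣzᵢKᵢ − 1 = 0.735 and g(1) = 1 − Σzᵢ/Kᵢ = -1.025, so a root lies in (0, 1).
Newton–Raphson from β = 0.47:
  β = 0.470: g = -0.0502, g' = -1.181 → β = 0.427
  β = 0.427: g = 0.0001, g' = -1.189 → β = 0.428
Converged at β = 0.428.

β = 0.428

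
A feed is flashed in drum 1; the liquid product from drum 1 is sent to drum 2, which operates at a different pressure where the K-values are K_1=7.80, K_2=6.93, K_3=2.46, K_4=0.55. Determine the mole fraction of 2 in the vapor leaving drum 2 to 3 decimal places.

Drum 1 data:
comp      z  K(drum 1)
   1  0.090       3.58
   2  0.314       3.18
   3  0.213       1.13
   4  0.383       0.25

Drum 1:
Rachford–Rice: g(ψ₁) = Σ zᵢ(Kᵢ−1)/(1+ψ₁(Kᵢ−1)) = 0.
Feasibility: ΣzᵢKᵢ = 1.657, Σzᵢ/Kᵢ = 1.844 — both > 1, two phases present.
Newton–Raphson from ψ₁ = 0.48:
  ψ₁ = 0.480: g = 0.0155, g' = -1.005 → ψ₁ = 0.495
Converged at ψ₁ = 0.495.
Drum-1 compositions:
  1: x = 0.040, y = 0.141
  2: x = 0.151, y = 0.480
  3: x = 0.200, y = 0.226
  4: x = 0.609, y = 0.152
Drum-2 feed = drum-1 liquid: z₂ = (0.0395, 0.1510, 0.2001, 0.6094).
Drum 2:
Let ψ₂ = V/F and solve Σ zᵢ(Kᵢ−1)/(1+ψ₂(Kᵢ−1)) = 0.
Check two-phase: ΣzᵢKᵢ = 2.182 > 1 and Σzᵢ/Kᵢ = 1.216 > 1, so g(0) = 1.182 > 0 and g(1) = -0.216 < 0.
Iterate (Newton) starting at ψ₂ = 0.5:
  ψ₂ = 0.500: g = 0.1019, g' = -0.780 → ψ₂ = 0.631
  ψ₂ = 0.631: g = 0.0089, g' = -0.658 → ψ₂ = 0.644
Converged at ψ₂ = 0.644.
  1: x = 0.007, y = 0.057
  2: x = 0.031, y = 0.217
  3: x = 0.103, y = 0.254
  4: x = 0.858, y = 0.472

y_2 (drum 2) = 0.217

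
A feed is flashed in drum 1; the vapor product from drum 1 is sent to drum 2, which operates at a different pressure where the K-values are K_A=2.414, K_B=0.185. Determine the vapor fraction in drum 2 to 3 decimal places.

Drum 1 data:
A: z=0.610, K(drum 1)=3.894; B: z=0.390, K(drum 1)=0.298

V/F (drum 2) = 0.763

Drum 1:
Rachford–Rice: g(ψ₁) = Σ zᵢ(Kᵢ−1)/(1+ψ₁(Kᵢ−1)) = 0.
g(0) = ΣzᵢKᵢ − 1 = 1.492 and g(1) = 1 − Σzᵢ/Kᵢ = -0.465, so a root lies in (0, 1).
Newton iteration, ψ₁⁰ = 0.31:
  ψ₁ = 0.310: g = 0.5806, g' = -1.733 → ψ₁ = 0.645
  ψ₁ = 0.645: g = 0.1156, g' = -1.264 → ψ₁ = 0.736
  ψ₁ = 0.736: g = -0.0030, g' = -1.345 → ψ₁ = 0.734
Converged at ψ₁ = 0.734.
Drum-1 compositions:
  A: x = 0.195, y = 0.760
  B: x = 0.805, y = 0.240
Drum-2 feed = drum-1 vapor: z₂ = (0.7602, 0.2398).
Drum 2:
Material balance + equilibrium reduce to Σ zᵢ(Kᵢ−1)/(1+ψ₂(Kᵢ−1)) = 0.
Check two-phase: ΣzᵢKᵢ = 1.879 > 1 and Σzᵢ/Kᵢ = 1.611 > 1, so g(0) = 0.879 > 0 and g(1) = -0.611 < 0.
Binary case is linear: z₁(K₁−1)(1+ψ₂(K₂−1)) + z₂(K₂−1)(1+ψ₂(K₁−1)) = 0
⇒ ψ₂ = [z₁(K₁−1)+z₂(K₂−1)] / [−(K₁−1)(K₂−1)] = 0.8794/1.1524 = 0.763
  A: x = 0.366, y = 0.883
  B: x = 0.634, y = 0.117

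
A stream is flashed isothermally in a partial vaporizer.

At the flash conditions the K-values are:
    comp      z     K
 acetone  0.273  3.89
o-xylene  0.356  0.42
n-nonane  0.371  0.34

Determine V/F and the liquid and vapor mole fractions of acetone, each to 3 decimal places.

V/F = 0.188, x_acetone = 0.177, y_acetone = 0.688

Newton–Raphson from V/F = 0.5:
  V/F = 0.500: g = -0.3336, g' = -0.979 → V/F = 0.159
  V/F = 0.159: g = 0.0392, g' = -1.417 → V/F = 0.187
  V/F = 0.187: g = 0.0013, g' = -1.322 → V/F = 0.188
Converged at V/F = 0.188.
Compositions from xᵢ = zᵢ/(1+V/F(Kᵢ−1)), yᵢ = Kᵢxᵢ:
  acetone: x = 0.177, y = 0.688
  o-xylene: x = 0.400, y = 0.168
  n-nonane: x = 0.424, y = 0.144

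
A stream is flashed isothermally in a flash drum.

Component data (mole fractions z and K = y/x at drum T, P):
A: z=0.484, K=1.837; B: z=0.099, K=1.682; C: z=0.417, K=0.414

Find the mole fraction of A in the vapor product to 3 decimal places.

Rachford–Rice: g(ψ) = Σ zᵢ(Kᵢ−1)/(1+ψ(Kᵢ−1)) = 0.
Feasibility: ΣzᵢKᵢ = 1.228, Σzᵢ/Kᵢ = 1.330 — both > 1, two phases present.
Newton–Raphson from ψ = 0.61:
  ψ = 0.610: g = -0.0644, g' = -0.518 → ψ = 0.486
  ψ = 0.486: g = -0.0028, g' = -0.477 → ψ = 0.480
Converged at ψ = 0.480.
Compositions from xᵢ = zᵢ/(1+ψ(Kᵢ−1)), yᵢ = Kᵢxᵢ:
  A: x = 0.345, y = 0.634
  B: x = 0.075, y = 0.125
  C: x = 0.580, y = 0.240

y_A = 0.634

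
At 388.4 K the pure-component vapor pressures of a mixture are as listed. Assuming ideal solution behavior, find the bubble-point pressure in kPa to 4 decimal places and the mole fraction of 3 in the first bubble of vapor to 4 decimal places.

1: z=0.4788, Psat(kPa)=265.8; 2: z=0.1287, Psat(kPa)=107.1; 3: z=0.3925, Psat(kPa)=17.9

At the bubble point ψ → 0, so ΣzᵢKᵢ = 1 with Kᵢ = Pᵢˢᵃᵗ/P ⇒ P = ΣzᵢPᵢˢᵃᵗ.
P = 0.4788·265.8 + 0.1287·107.1 + 0.3925·17.9 = 148.0746 kPa
yᵢ = zᵢPᵢˢᵃᵗ/P ⇒ y_3 = 0.3925·17.9/148.0746 = 0.0474

Pbub = 148.0746 kPa, y_3 = 0.0474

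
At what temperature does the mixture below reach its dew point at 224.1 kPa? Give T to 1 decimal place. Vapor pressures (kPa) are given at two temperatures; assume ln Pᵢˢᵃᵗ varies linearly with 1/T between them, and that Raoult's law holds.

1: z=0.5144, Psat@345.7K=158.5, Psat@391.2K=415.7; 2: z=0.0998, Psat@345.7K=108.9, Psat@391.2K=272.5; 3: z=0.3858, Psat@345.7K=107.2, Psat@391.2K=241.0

Dew-point temperature: Σzᵢ·P/Pᵢˢᵃᵗ(T) = 1. Interpolate ln Pᵢˢᵃᵗ = aᵢ + bᵢ/T.
  T = 345.7 K: ΣzᵢP/Pᵢˢᵃᵗ = 1.7392
  T = 391.2 K: ΣzᵢP/Pᵢˢᵃᵗ = 0.7181
  T = 368.4 K: ΣzᵢP/Pᵢˢᵃᵗ = 1.0878
  T = 379.8 K: ΣzᵢP/Pᵢˢᵃᵗ = 0.8782
  T = 374.1 K: ΣzᵢP/Pᵢˢᵃᵗ = 0.9758
  T = 371.2 K: ΣzᵢP/Pᵢˢᵃᵗ = 1.0308
Interpolating between 371.2 K and 374.1 K gives T ≈ 372.8 K.

T = 372.8 K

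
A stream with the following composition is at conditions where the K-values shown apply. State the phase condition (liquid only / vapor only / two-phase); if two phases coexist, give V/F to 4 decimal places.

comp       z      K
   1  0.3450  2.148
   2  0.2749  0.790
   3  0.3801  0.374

ΣzᵢKᵢ = 1.1004; Σzᵢ/Kᵢ = 1.5249.
Both exceed 1, so a two-phase solution exists.
Let ψ = V/F and solve Σ zᵢ(Kᵢ−1)/(1+ψ(Kᵢ−1)) = 0.
Newton iteration, ψ⁰ = 0.5:
  ψ = 0.5000: g = -0.15923, g' = -0.5143 → ψ = 0.1904
  ψ = 0.1904: g = -0.00524, g' = -0.5113 → ψ = 0.1801
  ψ = 0.1801: g = 0.00002, g' = -0.5145 → ψ = 0.1802
Converged at ψ = 0.1802.

two-phase, V/F = 0.1802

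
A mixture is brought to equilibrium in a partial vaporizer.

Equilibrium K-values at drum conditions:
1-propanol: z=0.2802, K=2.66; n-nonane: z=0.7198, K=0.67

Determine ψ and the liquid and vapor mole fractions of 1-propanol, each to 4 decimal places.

ψ = 0.4155, x_1-propanol = 0.1658, y_1-propanol = 0.4411

Let ψ = V/F and solve Σ zᵢ(Kᵢ−1)/(1+ψ(Kᵢ−1)) = 0.
Check two-phase: ΣzᵢKᵢ = 1.2276 > 1 and Σzᵢ/Kᵢ = 1.1797 > 1, so g(0) = 0.2276 > 0 and g(1) = -0.1797 < 0.
Binary case is linear: z₁(K₁−1)(1+ψ(K₂−1)) + z₂(K₂−1)(1+ψ(K₁−1)) = 0
⇒ ψ = [z₁(K₁−1)+z₂(K₂−1)] / [−(K₁−1)(K₂−1)] = 0.22760/0.54780 = 0.4155
Compositions from xᵢ = zᵢ/(1+ψ(Kᵢ−1)), yᵢ = Kᵢxᵢ:
  1-propanol: x = 0.1658, y = 0.4411
  n-nonane: x = 0.8342, y = 0.5589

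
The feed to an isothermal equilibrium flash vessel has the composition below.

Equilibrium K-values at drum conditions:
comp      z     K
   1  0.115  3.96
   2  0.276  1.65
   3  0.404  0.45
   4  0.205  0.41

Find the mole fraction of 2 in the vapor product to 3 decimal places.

y_2 = 0.407

Let β = V/F and solve Σ zᵢ(Kᵢ−1)/(1+β(Kᵢ−1)) = 0.
Check two-phase: ΣzᵢKᵢ = 1.177 > 1 and Σzᵢ/Kᵢ = 1.594 > 1, so g(0) = 0.177 > 0 and g(1) = -0.594 < 0.
Iterate (Newton) starting at β = 0.5:
  β = 0.500: g = -0.2054, g' = -0.606 → β = 0.161
  β = 0.161: g = 0.0153, g' = -0.792 → β = 0.181
Converged at β = 0.181.
Compositions from xᵢ = zᵢ/(1+β(Kᵢ−1)), yᵢ = Kᵢxᵢ:
  1: x = 0.075, y = 0.297
  2: x = 0.247, y = 0.407
  3: x = 0.449, y = 0.202
  4: x = 0.230, y = 0.094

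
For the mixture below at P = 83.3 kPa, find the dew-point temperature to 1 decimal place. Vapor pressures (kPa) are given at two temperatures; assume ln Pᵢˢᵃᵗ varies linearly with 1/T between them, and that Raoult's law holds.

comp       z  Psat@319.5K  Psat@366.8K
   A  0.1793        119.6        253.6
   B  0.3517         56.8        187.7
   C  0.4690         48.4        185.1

Dew-point temperature: Σzᵢ·P/Pᵢˢᵃᵗ(T) = 1. Interpolate ln Pᵢˢᵃᵗ = aᵢ + bᵢ/T.
  T = 319.5 K: ΣzᵢP/Pᵢˢᵃᵗ = 1.4478
  T = 366.8 K: ΣzᵢP/Pᵢˢᵃᵗ = 0.4260
  T = 343.1 K: ΣzᵢP/Pᵢˢᵃᵗ = 0.7509
  T = 331.3 K: ΣzᵢP/Pᵢˢᵃᵗ = 1.0295
  T = 337.2 K: ΣzᵢP/Pᵢˢᵃᵗ = 0.8766
  T = 334.2 K: ΣzᵢP/Pᵢˢᵃᵗ = 0.9505
Interpolating between 331.3 K and 334.2 K gives T ≈ 332.4 K.

T = 332.4 K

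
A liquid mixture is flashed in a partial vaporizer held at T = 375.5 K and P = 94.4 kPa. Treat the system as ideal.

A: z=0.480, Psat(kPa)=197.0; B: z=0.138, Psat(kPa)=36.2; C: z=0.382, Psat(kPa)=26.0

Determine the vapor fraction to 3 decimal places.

ψ = 0.211

Raoult's law: Kᵢ = Pᵢˢᵃᵗ/P = Pᵢˢᵃᵗ/94.4.
  K_A = 197.0/94.4 = 2.08686, K_B = 36.2/94.4 = 0.38347, K_C = 26.0/94.4 = 0.27542
Iterate (Newton) starting at ψ = 0.47:
  ψ = 0.470: g = -0.1942, g' = -0.814 → ψ = 0.231
  ψ = 0.231: g = -0.0148, g' = -0.723 → ψ = 0.211
Converged at ψ = 0.211.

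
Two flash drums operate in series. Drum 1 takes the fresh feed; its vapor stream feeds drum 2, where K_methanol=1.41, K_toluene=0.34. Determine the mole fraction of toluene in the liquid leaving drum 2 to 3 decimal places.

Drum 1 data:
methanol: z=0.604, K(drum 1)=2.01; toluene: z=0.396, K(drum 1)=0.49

Drum 1:
Let ψ₁ = V/F and solve Σ zᵢ(Kᵢ−1)/(1+ψ₁(Kᵢ−1)) = 0.
Check two-phase: ΣzᵢKᵢ = 1.408 > 1 and Σzᵢ/Kᵢ = 1.109 > 1, so g(0) = 0.408 > 0 and g(1) = -0.109 < 0.
Iterate (Newton) starting at ψ₁ = 0.5:
  ψ₁ = 0.500: g = 0.1343, g' = -0.458 → ψ₁ = 0.793
  ψ₁ = 0.793: g = -0.0006, g' = -0.480 → ψ₁ = 0.792
Converged at ψ₁ = 0.792.
Drum-1 compositions:
  methanol: x = 0.336, y = 0.674
  toluene: x = 0.664, y = 0.326
Drum-2 feed = drum-1 vapor: z₂ = (0.6744, 0.3256).
Drum 2:
Let ψ₂ = V/F and solve Σ zᵢ(Kᵢ−1)/(1+ψ₂(Kᵢ−1)) = 0.
g(0) = ΣzᵢKᵢ − 1 = 0.062 and g(1) = 1 − Σzᵢ/Kᵢ = -0.436, so a root lies in (0, 1).
Newton–Raphson from ψ₂ = 0.47:
  ψ₂ = 0.470: g = -0.0797, g' = -0.378 → ψ₂ = 0.259
  ψ₂ = 0.259: g = -0.0092, g' = -0.299 → ψ₂ = 0.228
Converged at ψ₂ = 0.228.
  methanol: x = 0.617, y = 0.870
  toluene: x = 0.383, y = 0.130

x_toluene (drum 2) = 0.383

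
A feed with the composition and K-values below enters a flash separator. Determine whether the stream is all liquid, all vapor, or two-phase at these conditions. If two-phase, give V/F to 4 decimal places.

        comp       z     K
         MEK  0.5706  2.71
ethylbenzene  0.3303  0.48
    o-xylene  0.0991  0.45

ΣzᵢKᵢ = 1.7495; Σzᵢ/Kᵢ = 1.1189.
Both exceed 1, so a two-phase solution exists.
Material balance + equilibrium reduce to Σ zᵢ(Kᵢ−1)/(1+ψ(Kᵢ−1)) = 0.
Newton–Raphson from ψ = 0.56:
  ψ = 0.5600: g = 0.17735, g' = -0.6758 → ψ = 0.8224
  ψ = 0.8224: g = 0.00585, g' = -0.6607 → ψ = 0.8313
Converged at ψ = 0.8313.

two-phase, V/F = 0.8313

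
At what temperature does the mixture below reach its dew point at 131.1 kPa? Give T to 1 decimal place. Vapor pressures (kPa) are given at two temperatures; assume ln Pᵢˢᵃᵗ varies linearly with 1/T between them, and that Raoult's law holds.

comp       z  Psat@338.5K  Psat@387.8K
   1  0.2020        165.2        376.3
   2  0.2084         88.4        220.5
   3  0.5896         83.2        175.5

Dew-point temperature: Σzᵢ·P/Pᵢˢᵃᵗ(T) = 1. Interpolate ln Pᵢˢᵃᵗ = aᵢ + bᵢ/T.
  T = 338.5 K: ΣzᵢP/Pᵢˢᵃᵗ = 1.3984
  T = 387.8 K: ΣzᵢP/Pᵢˢᵃᵗ = 0.6347
  T = 363.1 K: ΣzᵢP/Pᵢˢᵃᵗ = 0.9174
  T = 350.8 K: ΣzᵢP/Pᵢˢᵃᵗ = 1.1241
  T = 357.0 K: ΣzᵢP/Pᵢˢᵃᵗ = 1.0129
  T = 360.1 K: ΣzᵢP/Pᵢˢᵃᵗ = 0.9628
  T = 358.6 K: ΣzᵢP/Pᵢˢᵃᵗ = 0.9866
Interpolating between 357.0 K and 358.6 K gives T ≈ 357.8 K.

T = 357.8 K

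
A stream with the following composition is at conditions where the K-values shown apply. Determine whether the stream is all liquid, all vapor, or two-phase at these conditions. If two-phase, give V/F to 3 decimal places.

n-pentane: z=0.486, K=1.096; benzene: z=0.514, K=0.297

ΣzᵢKᵢ = 0.685; Σzᵢ/Kᵢ = 2.174.
Since ΣzᵢKᵢ < 1 the mixture is below its bubble point — single liquid phase.

all liquid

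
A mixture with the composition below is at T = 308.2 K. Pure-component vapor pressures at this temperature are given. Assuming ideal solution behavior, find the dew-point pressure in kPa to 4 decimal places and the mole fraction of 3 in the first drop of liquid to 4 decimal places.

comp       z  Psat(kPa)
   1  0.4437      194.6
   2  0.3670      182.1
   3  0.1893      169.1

At the dew point ψ → 1, so Σzᵢ/Kᵢ = 1 with Kᵢ = Pᵢˢᵃᵗ/P ⇒ 1/P = Σzᵢ/Pᵢˢᵃᵗ.
1/P = 0.4437/194.6 + 0.3670/182.1 + 0.1893/169.1 = 0.0054149 ⇒ P = 184.6758 kPa
xᵢ = zᵢP/Pᵢˢᵃᵗ ⇒ x_3 = 0.1893·184.6758/169.1 = 0.2067

Pdew = 184.6758 kPa, x_3 = 0.2067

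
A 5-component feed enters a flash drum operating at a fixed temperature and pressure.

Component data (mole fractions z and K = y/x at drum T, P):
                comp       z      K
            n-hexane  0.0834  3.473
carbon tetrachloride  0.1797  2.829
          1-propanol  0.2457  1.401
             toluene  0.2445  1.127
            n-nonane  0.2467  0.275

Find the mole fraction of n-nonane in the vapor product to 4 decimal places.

y_n-nonane = 0.1278

Newton–Raphson from ψ = 0.5:
  ψ = 0.5000: g = 0.09460, g' = -0.6159 → ψ = 0.6536
  ψ = 0.6536: g = -0.00466, g' = -0.6958 → ψ = 0.6469
Converged at ψ = 0.6469.
Compositions from xᵢ = zᵢ/(1+ψ(Kᵢ−1)), yᵢ = Kᵢxᵢ:
  n-hexane: x = 0.0321, y = 0.1114
  carbon tetrachloride: x = 0.0823, y = 0.2329
  1-propanol: x = 0.1951, y = 0.2733
  toluene: x = 0.2259, y = 0.2546
  n-nonane: x = 0.4646, y = 0.1278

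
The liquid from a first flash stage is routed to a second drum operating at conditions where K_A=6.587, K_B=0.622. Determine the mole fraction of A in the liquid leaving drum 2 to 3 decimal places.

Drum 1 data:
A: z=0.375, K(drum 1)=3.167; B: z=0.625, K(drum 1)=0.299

x_A (drum 2) = 0.063

Drum 1:
Rachford–Rice: g(ψ₁) = Σ zᵢ(Kᵢ−1)/(1+ψ₁(Kᵢ−1)) = 0.
Check two-phase: ΣzᵢKᵢ = 1.374 > 1 and Σzᵢ/Kᵢ = 2.209 > 1, so g(0) = 0.374 > 0 and g(1) = -1.209 < 0.
Newton–Raphson from ψ₁ = 0.51:
  ψ₁ = 0.510: g = -0.2959, g' = -1.141 → ψ₁ = 0.251
  ψ₁ = 0.251: g = -0.0050, g' = -1.191 → ψ₁ = 0.247
Converged at ψ₁ = 0.247.
Drum-1 compositions:
  A: x = 0.244, y = 0.774
  B: x = 0.756, y = 0.226
Drum-2 feed = drum-1 liquid: z₂ = (0.2444, 0.7556).
Drum 2:
Let ψ₂ = V/F and solve Σ zᵢ(Kᵢ−1)/(1+ψ₂(Kᵢ−1)) = 0.
Feasibility: ΣzᵢKᵢ = 2.080, Σzᵢ/Kᵢ = 1.252 — both > 1, two phases present.
Newton iteration, ψ₂⁰ = 0.5:
  ψ₂ = 0.500: g = 0.0078, g' = -0.694 → ψ₂ = 0.511
Converged at ψ₂ = 0.511.
  A: x = 0.063, y = 0.417
  B: x = 0.937, y = 0.583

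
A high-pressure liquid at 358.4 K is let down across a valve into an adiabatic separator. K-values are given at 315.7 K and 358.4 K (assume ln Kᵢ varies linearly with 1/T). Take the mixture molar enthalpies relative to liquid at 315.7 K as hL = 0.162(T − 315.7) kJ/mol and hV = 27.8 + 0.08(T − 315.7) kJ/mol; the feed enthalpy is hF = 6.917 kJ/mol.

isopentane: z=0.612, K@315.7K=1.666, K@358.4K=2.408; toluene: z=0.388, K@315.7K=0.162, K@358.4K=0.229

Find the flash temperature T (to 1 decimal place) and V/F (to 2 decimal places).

Adiabatic flash: solve Rachford–Rice at each trial T, then check hF = ψ·hV(T) + (1−ψ)·hL(T).
  T = 315.7 K: K = (1.666, 0.162), RR gives ψ = 0.148, H_out = 4.107 kJ/mol
  T = 358.4 K: K = (2.408, 0.229), RR gives ψ = 0.518, H_out = 19.509 kJ/mol
  T = 337.0 K: K = (2.026, 0.195), RR gives ψ = 0.382, H_out = 13.392 kJ/mol
  T = 326.4 K: K = (1.844, 0.178), RR gives ψ = 0.285, H_out = 9.402 kJ/mol
  T = 321.0 K: K = (1.753, 0.170), RR gives ψ = 0.222, H_out = 6.940 kJ/mol
  T = 318.4 K: K = (1.710, 0.166), RR gives ψ = 0.188, H_out = 5.610 kJ/mol
  T = 319.7 K: K = (1.732, 0.168), RR gives ψ = 0.205, H_out = 6.288 kJ/mol
Linear interpolation between T = 319.7 (H_out = 6.288) and T = 321.0 (H_out = 6.940) on hF = 6.917 gives T ≈ 321.0 K, at which ψ = 0.22.

T = 321.0 K, V/F = 0.22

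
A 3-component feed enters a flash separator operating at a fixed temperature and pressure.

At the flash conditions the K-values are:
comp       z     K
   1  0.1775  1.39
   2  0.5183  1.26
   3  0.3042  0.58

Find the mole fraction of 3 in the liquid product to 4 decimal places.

Material balance + equilibrium reduce to Σ zᵢ(Kᵢ−1)/(1+V/F(Kᵢ−1)) = 0.
Feasibility: ΣzᵢKᵢ = 1.0762, Σzᵢ/Kᵢ = 1.0635 — both > 1, two phases present.
Newton iteration, V/F⁰ = 0.48:
  V/F = 0.4800: g = 0.01809, g' = -0.1310 → V/F = 0.6181
  V/F = 0.6181: g = -0.00068, g' = -0.1414 → V/F = 0.6133
Converged at V/F = 0.6133.
Compositions from xᵢ = zᵢ/(1+V/F(Kᵢ−1)), yᵢ = Kᵢxᵢ:
  1: x = 0.1432, y = 0.1991
  2: x = 0.4470, y = 0.5632
  3: x = 0.4097, y = 0.2376

x_3 = 0.4097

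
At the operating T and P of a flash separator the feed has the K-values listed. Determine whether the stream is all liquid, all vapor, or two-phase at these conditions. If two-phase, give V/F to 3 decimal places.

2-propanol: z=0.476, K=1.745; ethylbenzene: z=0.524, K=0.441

ΣzᵢKᵢ = 1.062; Σzᵢ/Kᵢ = 1.461.
Both exceed 1, so a two-phase solution exists.
Binary case is linear: z₁(K₁−1)(1+ψ(K₂−1)) + z₂(K₂−1)(1+ψ(K₁−1)) = 0
⇒ ψ = [z₁(K₁−1)+z₂(K₂−1)] / [−(K₁−1)(K₂−1)] = 0.0617/0.4165 = 0.148

two-phase, V/F = 0.148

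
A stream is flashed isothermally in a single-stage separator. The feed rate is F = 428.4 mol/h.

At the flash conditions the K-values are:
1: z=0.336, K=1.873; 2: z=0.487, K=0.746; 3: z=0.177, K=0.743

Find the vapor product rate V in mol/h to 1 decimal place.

Let β = V/F and solve Σ zᵢ(Kᵢ−1)/(1+β(Kᵢ−1)) = 0.
g(0) = ΣzᵢKᵢ − 1 = 0.124 and g(1) = 1 − Σzᵢ/Kᵢ = -0.070, so a root lies in (0, 1).
Newton–Raphson from β = 0.5:
  β = 0.500: g = 0.0103, g' = -0.181 → β = 0.557
  β = 0.557: g = 0.0002, g' = -0.174 → β = 0.558
Converged at β = 0.558.
Then V = β·F = 0.5581·428.4 = 239.1 mol/h and L = F − V = 189.3 mol/h.

V = 239.1 mol/h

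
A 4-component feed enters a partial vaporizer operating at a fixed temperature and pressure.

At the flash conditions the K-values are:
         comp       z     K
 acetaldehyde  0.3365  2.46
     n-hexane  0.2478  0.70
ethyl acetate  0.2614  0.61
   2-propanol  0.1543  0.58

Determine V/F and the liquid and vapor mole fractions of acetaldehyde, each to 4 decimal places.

Iterate (Newton) starting at V/F = 0.5:
  V/F = 0.5000: g = -0.01215, g' = -0.3755 → V/F = 0.4676
  V/F = 0.4676: g = 0.00015, g' = -0.3851 → V/F = 0.4680
Converged at V/F = 0.4680.
Compositions from xᵢ = zᵢ/(1+V/F(Kᵢ−1)), yᵢ = Kᵢxᵢ:
  acetaldehyde: x = 0.1999, y = 0.4918
  n-hexane: x = 0.2883, y = 0.2018
  ethyl acetate: x = 0.3198, y = 0.1951
  2-propanol: x = 0.1921, y = 0.1114

V/F = 0.4680, x_acetaldehyde = 0.1999, y_acetaldehyde = 0.4918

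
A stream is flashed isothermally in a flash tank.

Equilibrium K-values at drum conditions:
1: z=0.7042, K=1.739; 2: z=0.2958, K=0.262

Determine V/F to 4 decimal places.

V/F = 0.5539

Material balance + equilibrium reduce to Σ zᵢ(Kᵢ−1)/(1+V/F(Kᵢ−1)) = 0.
g(0) = ΣzᵢKᵢ − 1 = 0.3021 and g(1) = 1 − Σzᵢ/Kᵢ = -0.5340, so a root lies in (0, 1).
Iterate (Newton) starting at V/F = 0.5:
  V/F = 0.5000: g = 0.03404, g' = -0.6097 → V/F = 0.5558
  V/F = 0.5558: g = -0.00124, g' = -0.6564 → V/F = 0.5539
Converged at V/F = 0.5539.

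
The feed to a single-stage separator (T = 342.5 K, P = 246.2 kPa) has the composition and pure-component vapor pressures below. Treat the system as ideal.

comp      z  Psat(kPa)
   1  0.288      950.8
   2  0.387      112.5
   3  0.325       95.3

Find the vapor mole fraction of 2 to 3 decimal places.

y_2 = 0.205

Raoult's law: Kᵢ = Pᵢˢᵃᵗ/P = Pᵢˢᵃᵗ/246.2.
  K_1 = 950.8/246.2 = 3.86190, K_2 = 112.5/246.2 = 0.45695, K_3 = 95.3/246.2 = 0.38708
Rachford–Rice: g(ψ) = Σ zᵢ(Kᵢ−1)/(1+ψ(Kᵢ−1)) = 0.
Feasibility: ΣzᵢKᵢ = 1.415, Σzᵢ/Kᵢ = 1.761 — both > 1, two phases present.
Newton–Raphson from ψ = 0.5:
  ψ = 0.500: g = -0.2367, g' = -0.868 → ψ = 0.227
  ψ = 0.227: g = 0.0281, g' = -1.179 → ψ = 0.251
  ψ = 0.251: g = 0.0007, g' = -1.122 → ψ = 0.252
Converged at ψ = 0.252.
Compositions from xᵢ = zᵢ/(1+ψ(Kᵢ−1)), yᵢ = Kᵢxᵢ:
  1: x = 0.167, y = 0.646
  2: x = 0.448, y = 0.205
  3: x = 0.384, y = 0.149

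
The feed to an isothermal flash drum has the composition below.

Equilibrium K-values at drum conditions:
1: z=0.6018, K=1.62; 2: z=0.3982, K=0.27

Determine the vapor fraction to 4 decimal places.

ψ = 0.1821

Rachford–Rice: g(ψ) = Σ zᵢ(Kᵢ−1)/(1+ψ(Kᵢ−1)) = 0.
Feasibility: ΣzᵢKᵢ = 1.0824, Σzᵢ/Kᵢ = 1.8463 — both > 1, two phases present.
Iterate (Newton) starting at ψ = 0.64:
  ψ = 0.6400: g = -0.27846, g' = -0.8661 → ψ = 0.3185
  ψ = 0.3185: g = -0.06715, g' = -0.5216 → ψ = 0.1897
  ψ = 0.1897: g = -0.00358, g' = -0.4711 → ψ = 0.1821
Converged at ψ = 0.1821.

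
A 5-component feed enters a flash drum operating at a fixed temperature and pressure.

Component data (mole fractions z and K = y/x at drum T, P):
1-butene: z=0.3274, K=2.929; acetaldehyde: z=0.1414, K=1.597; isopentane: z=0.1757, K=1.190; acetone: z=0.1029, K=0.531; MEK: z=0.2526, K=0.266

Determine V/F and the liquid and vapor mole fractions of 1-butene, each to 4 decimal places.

Material balance + equilibrium reduce to Σ zᵢ(Kᵢ−1)/(1+V/F(Kᵢ−1)) = 0.
g(0) = ΣzᵢKᵢ − 1 = 0.5157 and g(1) = 1 − Σzᵢ/Kᵢ = -0.4914, so a root lies in (0, 1).
Newton iteration, V/F⁰ = 0.5:
  V/F = 0.5000: g = 0.06103, g' = -0.7291 → V/F = 0.5837
  V/F = 0.5837: g = -0.00112, g' = -0.7619 → V/F = 0.5822
Converged at V/F = 0.5822.
Compositions from xᵢ = zᵢ/(1+V/F(Kᵢ−1)), yᵢ = Kᵢxᵢ:
  1-butene: x = 0.1542, y = 0.4517
  acetaldehyde: x = 0.1049, y = 0.1676
  isopentane: x = 0.1582, y = 0.1883
  acetone: x = 0.1416, y = 0.0752
  MEK: x = 0.4411, y = 0.1173

V/F = 0.5822, x_1-butene = 0.1542, y_1-butene = 0.4517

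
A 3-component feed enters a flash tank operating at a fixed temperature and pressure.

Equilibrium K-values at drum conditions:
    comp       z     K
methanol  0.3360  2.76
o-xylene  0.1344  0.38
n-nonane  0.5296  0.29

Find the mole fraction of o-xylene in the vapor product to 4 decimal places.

y_o-xylene = 0.0547

Rachford–Rice: g(ψ) = Σ zᵢ(Kᵢ−1)/(1+ψ(Kᵢ−1)) = 0.
Check two-phase: ΣzᵢKᵢ = 1.1320 > 1 and Σzᵢ/Kᵢ = 2.3016 > 1, so g(0) = 0.1320 > 0 and g(1) = -1.3016 < 0.
Newton–Raphson from ψ = 0.5:
  ψ = 0.5000: g = -0.38918, g' = -1.0447 → ψ = 0.1275
  ψ = 0.1275: g = -0.02091, g' = -1.0780 → ψ = 0.1081
  ψ = 0.1081: g = 0.00028, g' = -1.1073 → ψ = 0.1083
Converged at ψ = 0.1083.
Compositions from xᵢ = zᵢ/(1+ψ(Kᵢ−1)), yᵢ = Kᵢxᵢ:
  methanol: x = 0.2822, y = 0.7789
  o-xylene: x = 0.1441, y = 0.0547
  n-nonane: x = 0.5737, y = 0.1664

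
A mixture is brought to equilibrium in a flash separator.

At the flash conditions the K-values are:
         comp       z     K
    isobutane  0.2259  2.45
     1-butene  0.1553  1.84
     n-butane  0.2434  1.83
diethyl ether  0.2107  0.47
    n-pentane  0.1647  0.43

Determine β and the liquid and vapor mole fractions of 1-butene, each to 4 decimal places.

β = 0.7723, x_1-butene = 0.0942, y_1-butene = 0.1733

Let β = V/F and solve Σ zᵢ(Kᵢ−1)/(1+β(Kᵢ−1)) = 0.
g(0) = ΣzᵢKᵢ − 1 = 0.4545 and g(1) = 1 − Σzᵢ/Kᵢ = -0.1409, so a root lies in (0, 1).
Iterate (Newton) starting at β = 0.5:
  β = 0.5000: g = 0.14129, g' = -0.5119 → β = 0.7760
  β = 0.7760: g = -0.00204, g' = -0.5502 → β = 0.7723
Converged at β = 0.7723.
Compositions from xᵢ = zᵢ/(1+β(Kᵢ−1)), yᵢ = Kᵢxᵢ:
  isobutane: x = 0.1066, y = 0.2611
  1-butene: x = 0.0942, y = 0.1733
  n-butane: x = 0.1483, y = 0.2714
  diethyl ether: x = 0.3567, y = 0.1676
  n-pentane: x = 0.2942, y = 0.1265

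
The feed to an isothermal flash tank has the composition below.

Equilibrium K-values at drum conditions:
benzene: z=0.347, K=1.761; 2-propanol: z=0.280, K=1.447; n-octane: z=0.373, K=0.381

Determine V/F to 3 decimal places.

Material balance + equilibrium reduce to Σ zᵢ(Kᵢ−1)/(1+V/F(Kᵢ−1)) = 0.
Feasibility: ΣzᵢKᵢ = 1.158, Σzᵢ/Kᵢ = 1.370 — both > 1, two phases present.
Newton–Raphson from V/F = 0.57:
  V/F = 0.570: g = -0.0728, g' = -0.475 → V/F = 0.416
  V/F = 0.416: g = -0.0051, g' = -0.415 → V/F = 0.404
Converged at V/F = 0.404.

V/F = 0.404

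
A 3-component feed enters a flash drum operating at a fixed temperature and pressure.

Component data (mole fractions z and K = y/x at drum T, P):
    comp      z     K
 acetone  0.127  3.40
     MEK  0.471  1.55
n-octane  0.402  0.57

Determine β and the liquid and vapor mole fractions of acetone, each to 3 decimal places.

β = 0.863, x_acetone = 0.041, y_acetone = 0.141

Material balance + equilibrium reduce to Σ zᵢ(Kᵢ−1)/(1+β(Kᵢ−1)) = 0.
g(0) = ΣzᵢKᵢ − 1 = 0.391 and g(1) = 1 − Σzᵢ/Kᵢ = -0.046, so a root lies in (0, 1).
Newton–Raphson from β = 0.5:
  β = 0.500: g = 0.1215, g' = -0.359 → β = 0.838
  β = 0.838: g = 0.0083, g' = -0.329 → β = 0.863
Converged at β = 0.863.
Compositions from xᵢ = zᵢ/(1+β(Kᵢ−1)), yᵢ = Kᵢxᵢ:
  acetone: x = 0.041, y = 0.141
  MEK: x = 0.319, y = 0.495
  n-octane: x = 0.639, y = 0.364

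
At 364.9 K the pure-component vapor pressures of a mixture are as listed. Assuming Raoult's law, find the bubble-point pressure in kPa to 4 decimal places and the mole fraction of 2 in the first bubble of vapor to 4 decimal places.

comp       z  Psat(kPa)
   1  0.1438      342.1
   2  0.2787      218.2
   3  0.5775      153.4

Pbub = 198.5948 kPa, y_2 = 0.3062

At the bubble point ψ → 0, so ΣzᵢKᵢ = 1 with Kᵢ = Pᵢˢᵃᵗ/P ⇒ P = ΣzᵢPᵢˢᵃᵗ.
P = 0.1438·342.1 + 0.2787·218.2 + 0.5775·153.4 = 198.5948 kPa
yᵢ = zᵢPᵢˢᵃᵗ/P ⇒ y_2 = 0.2787·218.2/198.5948 = 0.3062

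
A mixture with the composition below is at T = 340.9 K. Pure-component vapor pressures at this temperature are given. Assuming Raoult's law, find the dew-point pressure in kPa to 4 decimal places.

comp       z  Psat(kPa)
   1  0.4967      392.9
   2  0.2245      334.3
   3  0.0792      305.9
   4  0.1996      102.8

Pdew = 241.7629 kPa

At the dew point ψ → 1, so Σzᵢ/Kᵢ = 1 with Kᵢ = Pᵢˢᵃᵗ/P ⇒ 1/P = Σzᵢ/Pᵢˢᵃᵗ.
1/P = 0.4967/392.9 + 0.2245/334.3 + 0.0792/305.9 + 0.1996/102.8 = 0.0041363 ⇒ P = 241.7629 kPa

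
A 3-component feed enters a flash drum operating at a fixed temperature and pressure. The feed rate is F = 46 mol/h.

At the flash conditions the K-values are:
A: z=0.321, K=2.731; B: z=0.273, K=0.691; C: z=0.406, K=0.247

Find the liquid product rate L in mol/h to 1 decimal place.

Iterate (Newton) starting at V/F = 0.5:
  V/F = 0.500: g = -0.2922, g' = -0.905 → V/F = 0.177
  V/F = 0.177: g = -0.0167, g' = -0.899 → V/F = 0.158
  V/F = 0.158: g = 0.0002, g' = -0.918 → V/F = 0.159
Converged at V/F = 0.159.
Then V = V/F·F = 0.1587·46 = 7.3 mol/h and L = F − V = 38.7 mol/h.

L = 38.7 mol/h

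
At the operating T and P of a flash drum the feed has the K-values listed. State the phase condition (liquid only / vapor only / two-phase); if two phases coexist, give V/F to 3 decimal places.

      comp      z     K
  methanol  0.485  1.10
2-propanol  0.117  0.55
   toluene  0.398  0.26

liquid only

ΣzᵢKᵢ = 0.701; Σzᵢ/Kᵢ = 2.184.
Since ΣzᵢKᵢ < 1 the mixture is below its bubble point — single liquid phase.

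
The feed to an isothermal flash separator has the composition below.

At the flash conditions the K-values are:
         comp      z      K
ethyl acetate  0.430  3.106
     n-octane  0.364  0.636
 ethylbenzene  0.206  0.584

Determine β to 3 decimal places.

Rachford–Rice: g(β) = Σ zᵢ(Kᵢ−1)/(1+β(Kᵢ−1)) = 0.
Check two-phase: ΣzᵢKᵢ = 1.687 > 1 and Σzᵢ/Kᵢ = 1.064 > 1, so g(0) = 0.687 > 0 and g(1) = -0.064 < 0.
Iterate (Newton) starting at β = 0.5:
  β = 0.500: g = 0.1709, g' = -0.581 → β = 0.794
  β = 0.794: g = 0.0246, g' = -0.442 → β = 0.850
Converged at β = 0.850.

β = 0.850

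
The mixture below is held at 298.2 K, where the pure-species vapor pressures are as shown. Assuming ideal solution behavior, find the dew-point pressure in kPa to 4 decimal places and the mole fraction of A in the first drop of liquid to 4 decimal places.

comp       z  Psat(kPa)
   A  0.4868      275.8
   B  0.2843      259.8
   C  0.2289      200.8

Pdew = 250.0443 kPa, x_A = 0.4413

At the dew point ψ → 1, so Σzᵢ/Kᵢ = 1 with Kᵢ = Pᵢˢᵃᵗ/P ⇒ 1/P = Σzᵢ/Pᵢˢᵃᵗ.
1/P = 0.4868/275.8 + 0.2843/259.8 + 0.2289/200.8 = 0.0039993 ⇒ P = 250.0443 kPa
xᵢ = zᵢP/Pᵢˢᵃᵗ ⇒ x_A = 0.4868·250.0443/275.8 = 0.4413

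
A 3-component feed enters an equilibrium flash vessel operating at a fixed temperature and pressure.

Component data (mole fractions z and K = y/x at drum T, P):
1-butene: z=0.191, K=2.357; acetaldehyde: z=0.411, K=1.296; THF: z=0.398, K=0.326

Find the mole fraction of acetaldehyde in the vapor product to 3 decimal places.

Material balance + equilibrium reduce to Σ zᵢ(Kᵢ−1)/(1+V/F(Kᵢ−1)) = 0.
g(0) = ΣzᵢKᵢ − 1 = 0.113 and g(1) = 1 − Σzᵢ/Kᵢ = -0.619, so a root lies in (0, 1).
Iterate (Newton) starting at V/F = 0.6:
  V/F = 0.600: g = -0.2042, g' = -0.643 → V/F = 0.282
  V/F = 0.282: g = -0.0315, g' = -0.490 → V/F = 0.218
Converged at V/F = 0.218.
Compositions from xᵢ = zᵢ/(1+V/F(Kᵢ−1)), yᵢ = Kᵢxᵢ:
  1-butene: x = 0.147, y = 0.348
  acetaldehyde: x = 0.386, y = 0.500
  THF: x = 0.466, y = 0.152

y_acetaldehyde = 0.500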